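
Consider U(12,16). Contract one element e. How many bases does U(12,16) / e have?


Contracting e from U(12,16) gives U(11,15).
Bases of U(11,15) = C(15,11) = 15! / (11! * 4!) = 1365.

1365


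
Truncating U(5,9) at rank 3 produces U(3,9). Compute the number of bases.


Truncating U(5,9) to rank 3 gives U(3,9).
Bases of U(3,9) are all 3-element subsets of 9 elements.
Number of bases = C(9,3) = 9! / (3! * 6!) = 84.

84


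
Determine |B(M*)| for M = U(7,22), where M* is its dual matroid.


The dual of U(r,n) is U(n-r, n) = U(15,22).
Bases of U(15,22) are all (15)-element subsets.
|B(M*)| = (22 choose 15) = 170544.

170544


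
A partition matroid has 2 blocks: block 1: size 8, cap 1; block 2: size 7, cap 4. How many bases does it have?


A basis picks exactly ci elements from block i.
Number of bases = product of C(|Si|, ci).
= C(8,1) * C(7,4)
= 8 * 35
= 280.

280


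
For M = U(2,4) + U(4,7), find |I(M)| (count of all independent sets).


For a direct sum, |I(M1+M2)| = |I(M1)| * |I(M2)|.
|I(U(2,4))| = sum C(4,k) for k=0..2 = 11.
|I(U(4,7))| = sum C(7,k) for k=0..4 = 99.
Total = 11 * 99 = 1089.

1089


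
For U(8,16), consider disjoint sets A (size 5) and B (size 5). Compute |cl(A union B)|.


|A union B| = 5 + 5 = 10 (disjoint).
In U(8,16), cl(S) = S if |S| < 8, else cl(S) = E.
Since 10 >= 8, cl(A union B) = E.
|cl(A union B)| = 16.

16


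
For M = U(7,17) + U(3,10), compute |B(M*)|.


(M1+M2)* = M1* + M2*.
M1* = U(10,17), bases: C(17,10) = 19448.
M2* = U(7,10), bases: C(10,7) = 120.
|B(M*)| = 19448 * 120 = 2333760.

2333760


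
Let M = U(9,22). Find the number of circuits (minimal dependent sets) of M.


In U(9,22), circuits are the (10)-element subsets.
Any set of 10 elements is dependent, and removing any one element gives
an independent set of size 9, so it is a minimal dependent set.
Number of circuits = C(22,10) = 646646.

646646


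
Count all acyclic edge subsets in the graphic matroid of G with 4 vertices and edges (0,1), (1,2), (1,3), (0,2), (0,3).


An independent set in a graphic matroid is an acyclic edge subset.
G has 4 vertices and 5 edges.
Enumerate all 2^5 = 32 subsets, checking for acyclicity.
Total independent sets = 24.

24


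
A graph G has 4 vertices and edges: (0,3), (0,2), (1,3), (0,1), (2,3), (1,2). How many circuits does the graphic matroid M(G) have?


A circuit in a graphic matroid = edge set of a simple cycle.
G has 4 vertices and 6 edges.
Enumerating all minimal edge subsets forming cycles...
Total circuits found: 7.

7


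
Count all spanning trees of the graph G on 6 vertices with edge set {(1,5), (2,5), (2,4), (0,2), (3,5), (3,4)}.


By Kirchhoff's matrix tree theorem, the number of spanning trees equals
the determinant of any cofactor of the Laplacian matrix L.
G has 6 vertices and 6 edges.
Computing the (5 x 5) cofactor determinant gives 4.

4


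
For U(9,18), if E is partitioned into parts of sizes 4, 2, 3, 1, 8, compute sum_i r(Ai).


r(Ai) = min(|Ai|, 9) for each part.
Sum = min(4,9) + min(2,9) + min(3,9) + min(1,9) + min(8,9)
    = 4 + 2 + 3 + 1 + 8
    = 18.

18


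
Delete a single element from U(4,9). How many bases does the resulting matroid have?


Deleting e from U(4,9) gives U(4,8) since n > r.
Bases of U(4,8) = C(8,4) = 8! / (4! * 4!) = 70.

70


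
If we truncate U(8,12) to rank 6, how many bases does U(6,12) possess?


Truncating U(8,12) to rank 6 gives U(6,12).
Bases of U(6,12) are all 6-element subsets of 12 elements.
Number of bases = C(12,6) = 12! / (6! * 6!) = 924.

924


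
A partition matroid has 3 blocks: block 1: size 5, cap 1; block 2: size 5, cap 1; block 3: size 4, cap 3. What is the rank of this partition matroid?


Rank of a partition matroid = sum of min(|Si|, ci) for each block.
= min(5,1) + min(5,1) + min(4,3)
= 1 + 1 + 3
= 5.

5


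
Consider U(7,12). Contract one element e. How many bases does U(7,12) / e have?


Contracting e from U(7,12) gives U(6,11).
Bases of U(6,11) = C(11,6) = 11! / (6! * 5!) = 462.

462


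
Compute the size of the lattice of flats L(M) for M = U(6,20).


Flats of U(6,20): every subset of size < 6 is a flat, plus E itself.
Count = C(20,0) + C(20,1) + C(20,2) + C(20,3) + C(20,4) + C(20,5) + 1
     = 1 + 20 + 190 + 1140 + 4845 + 15504 + 1
     = 21701.

21701


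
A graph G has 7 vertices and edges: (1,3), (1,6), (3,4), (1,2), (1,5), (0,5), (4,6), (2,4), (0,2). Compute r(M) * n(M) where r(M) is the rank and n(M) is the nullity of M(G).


r(M) = |V| - c = 7 - 1 = 6.
nullity = |E| - r(M) = 9 - 6 = 3.
Product = 6 * 3 = 18.

18


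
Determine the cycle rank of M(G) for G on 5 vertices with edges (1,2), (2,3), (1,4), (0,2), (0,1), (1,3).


Cycle rank (nullity) = |E| - r(M) = |E| - (|V| - c).
|E| = 6, |V| = 5, c = 1.
Nullity = 6 - (5 - 1) = 6 - 4 = 2.

2


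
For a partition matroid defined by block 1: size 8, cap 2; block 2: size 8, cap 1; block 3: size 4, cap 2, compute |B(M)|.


A basis picks exactly ci elements from block i.
Number of bases = product of C(|Si|, ci).
= C(8,2) * C(8,1) * C(4,2)
= 28 * 8 * 6
= 1344.

1344


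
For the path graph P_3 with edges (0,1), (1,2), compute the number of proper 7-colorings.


P(P_3, k) = k * (k-1)^(2).
P(7) = 7 * 6^2 = 7 * 36 = 252.

252


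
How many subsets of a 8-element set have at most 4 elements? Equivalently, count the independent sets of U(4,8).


Independent sets of U(4,8) are all subsets of size <= 4.
Count = (8 choose 0) + (8 choose 1) + (8 choose 2) + (8 choose 3) + (8 choose 4)
     = 1 + 8 + 28 + 56 + 70
     = 163.

163


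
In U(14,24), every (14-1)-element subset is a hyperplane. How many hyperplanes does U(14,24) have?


Hyperplanes of U(14,24) are flats of rank 13.
In a uniform matroid, these are exactly the (13)-element subsets.
Count = (24 choose 13) = 2496144.

2496144


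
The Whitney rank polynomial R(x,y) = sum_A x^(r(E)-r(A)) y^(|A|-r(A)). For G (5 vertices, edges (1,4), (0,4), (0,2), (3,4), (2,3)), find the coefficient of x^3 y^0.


R(x,y) = sum over A in 2^E of x^(r(E)-r(A)) * y^(|A|-r(A)).
G has 5 vertices, 5 edges. r(E) = 4.
Enumerate all 2^5 = 32 subsets.
Count subsets with r(E)-r(A)=3 and |A|-r(A)=0: 5.

5


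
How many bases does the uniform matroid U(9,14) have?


Bases of U(9,14) are all 9-element subsets of the 14-element ground set.
Number of bases = C(14,9).
C(14,9) = 14! / (9! * 5!) = 2002.

2002


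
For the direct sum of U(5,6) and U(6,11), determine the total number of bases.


Bases of a direct sum M1 + M2: |B| = |B(M1)| * |B(M2)|.
|B(U(5,6))| = C(6,5) = 6.
|B(U(6,11))| = C(11,6) = 462.
Total bases = 6 * 462 = 2772.

2772


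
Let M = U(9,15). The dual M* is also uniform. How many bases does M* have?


The dual of U(r,n) is U(n-r, n) = U(6,15).
Bases of U(6,15) are all (6)-element subsets.
|B(M*)| = C(15,6) = 5005.

5005


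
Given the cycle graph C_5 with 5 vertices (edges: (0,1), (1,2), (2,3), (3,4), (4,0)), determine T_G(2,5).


T(C_5; x,y) = x + x^2 + ... + x^(4) + y.
T(2,5) = 2^1 + 2^2 + 2^3 + 2^4 + 5
= 2 + 4 + 8 + 16 + 5
= 35.

35


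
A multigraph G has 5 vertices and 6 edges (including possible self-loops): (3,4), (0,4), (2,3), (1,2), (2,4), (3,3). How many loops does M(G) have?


In a graphic matroid, a loop is a self-loop edge (u,u) with rank 0.
Examining all 6 edges for self-loops...
Self-loops found: (3,3)
Number of loops = 1.

1


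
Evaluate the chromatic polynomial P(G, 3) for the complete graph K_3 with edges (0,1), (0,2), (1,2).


P(K_3, k) = k(k-1)(k-2)...(k-2).
P(3) = (3) * (2) * (1) = 6.

6


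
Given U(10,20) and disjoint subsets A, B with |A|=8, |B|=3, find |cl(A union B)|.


|A union B| = 8 + 3 = 11 (disjoint).
In U(10,20), cl(S) = S if |S| < 10, else cl(S) = E.
Since 11 >= 10, cl(A union B) = E.
|cl(A union B)| = 20.

20


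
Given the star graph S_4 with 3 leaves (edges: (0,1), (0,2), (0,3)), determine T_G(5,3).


A star on 4 vertices is a tree with 3 edges.
T(x,y) = x^(3) for any tree.
T(5,3) = 5^3 = 125.

125


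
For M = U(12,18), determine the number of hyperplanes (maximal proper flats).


Hyperplanes of U(12,18) are flats of rank 11.
In a uniform matroid, these are exactly the (11)-element subsets.
Count = C(18,11) = 18! / (11! * 7!) = 31824.

31824


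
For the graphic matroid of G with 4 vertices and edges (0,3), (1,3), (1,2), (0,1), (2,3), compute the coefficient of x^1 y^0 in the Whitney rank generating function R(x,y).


R(x,y) = sum over A in 2^E of x^(r(E)-r(A)) * y^(|A|-r(A)).
G has 4 vertices, 5 edges. r(E) = 3.
Enumerate all 2^5 = 32 subsets.
Count subsets with r(E)-r(A)=1 and |A|-r(A)=0: 10.

10


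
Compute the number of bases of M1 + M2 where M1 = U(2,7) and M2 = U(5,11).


Bases of a direct sum M1 + M2: |B| = |B(M1)| * |B(M2)|.
|B(U(2,7))| = C(7,2) = 21.
|B(U(5,11))| = C(11,5) = 462.
Total bases = 21 * 462 = 9702.

9702


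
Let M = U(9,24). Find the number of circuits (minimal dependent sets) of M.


In U(9,24), circuits are the (10)-element subsets.
Any set of 10 elements is dependent, and removing any one element gives
an independent set of size 9, so it is a minimal dependent set.
Number of circuits = (24 choose 10) = 1961256.

1961256


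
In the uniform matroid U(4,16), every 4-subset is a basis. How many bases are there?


Bases of U(4,16) are all 4-element subsets of the 16-element ground set.
Number of bases = C(16,4).
C(16,4) = 16! / (4! * 12!) = 1820.

1820


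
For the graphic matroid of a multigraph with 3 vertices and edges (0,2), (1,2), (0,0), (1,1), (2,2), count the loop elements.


In a graphic matroid, a loop is a self-loop edge (u,u) with rank 0.
Examining all 5 edges for self-loops...
Self-loops found: (0,0), (1,1), (2,2)
Number of loops = 3.

3


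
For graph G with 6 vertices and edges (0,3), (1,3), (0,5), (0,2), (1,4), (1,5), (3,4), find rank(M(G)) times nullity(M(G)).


r(M) = |V| - c = 6 - 1 = 5.
nullity = |E| - r(M) = 7 - 5 = 2.
Product = 5 * 2 = 10.

10


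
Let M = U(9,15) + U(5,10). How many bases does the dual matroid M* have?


(M1+M2)* = M1* + M2*.
M1* = U(6,15), bases: C(15,6) = 5005.
M2* = U(5,10), bases: C(10,5) = 252.
|B(M*)| = 5005 * 252 = 1261260.

1261260


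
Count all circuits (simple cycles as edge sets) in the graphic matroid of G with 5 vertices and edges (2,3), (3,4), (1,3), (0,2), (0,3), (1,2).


A circuit in a graphic matroid = edge set of a simple cycle.
G has 5 vertices and 6 edges.
Enumerating all minimal edge subsets forming cycles...
Total circuits found: 3.

3


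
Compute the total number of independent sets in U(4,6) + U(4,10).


For a direct sum, |I(M1+M2)| = |I(M1)| * |I(M2)|.
|I(U(4,6))| = sum C(6,k) for k=0..4 = 57.
|I(U(4,10))| = sum C(10,k) for k=0..4 = 386.
Total = 57 * 386 = 22002.

22002


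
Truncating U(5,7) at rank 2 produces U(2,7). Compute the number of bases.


Truncating U(5,7) to rank 2 gives U(2,7).
Bases of U(2,7) are all 2-element subsets of 7 elements.
Number of bases = C(7,2) = 7! / (2! * 5!) = 21.

21


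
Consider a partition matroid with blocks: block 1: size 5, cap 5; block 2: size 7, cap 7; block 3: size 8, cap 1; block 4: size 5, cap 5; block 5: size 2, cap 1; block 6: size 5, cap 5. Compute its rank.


Rank of a partition matroid = sum of min(|Si|, ci) for each block.
= min(5,5) + min(7,7) + min(8,1) + min(5,5) + min(2,1) + min(5,5)
= 5 + 7 + 1 + 5 + 1 + 5
= 24.

24


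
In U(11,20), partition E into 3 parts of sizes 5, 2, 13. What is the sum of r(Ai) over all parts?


r(Ai) = min(|Ai|, 11) for each part.
Sum = min(5,11) + min(2,11) + min(13,11)
    = 5 + 2 + 11
    = 18.

18


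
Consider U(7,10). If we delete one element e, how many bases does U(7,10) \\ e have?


Deleting e from U(7,10) gives U(7,9) since n > r.
Bases of U(7,9) = C(9,7) = 36.

36


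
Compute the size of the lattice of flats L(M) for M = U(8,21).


Flats of U(8,21): every subset of size < 8 is a flat, plus E itself.
Count = C(21,0) + C(21,1) + C(21,2) + C(21,3) + C(21,4) + C(21,5) + C(21,6) + C(21,7) + 1
     = 1 + 21 + 210 + 1330 + 5985 + 20349 + 54264 + 116280 + 1
     = 198441.

198441


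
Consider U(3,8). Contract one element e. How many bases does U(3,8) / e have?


Contracting e from U(3,8) gives U(2,7).
Bases of U(2,7) = (7 choose 2) = 21.

21


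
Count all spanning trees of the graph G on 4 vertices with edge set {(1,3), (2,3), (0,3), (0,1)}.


By Kirchhoff's matrix tree theorem, the number of spanning trees equals
the determinant of any cofactor of the Laplacian matrix L.
G has 4 vertices and 4 edges.
Computing the (3 x 3) cofactor determinant gives 3.

3


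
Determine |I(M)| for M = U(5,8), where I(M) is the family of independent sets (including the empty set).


Independent sets of U(5,8) are all subsets of size <= 5.
Count = C(8,0) + C(8,1) + C(8,2) + C(8,3) + C(8,4) + C(8,5)
     = 1 + 8 + 28 + 56 + 70 + 56
     = 219.

219


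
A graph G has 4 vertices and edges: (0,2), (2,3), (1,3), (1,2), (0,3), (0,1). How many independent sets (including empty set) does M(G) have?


An independent set in a graphic matroid is an acyclic edge subset.
G has 4 vertices and 6 edges.
Enumerate all 2^6 = 64 subsets, checking for acyclicity.
Total independent sets = 38.

38


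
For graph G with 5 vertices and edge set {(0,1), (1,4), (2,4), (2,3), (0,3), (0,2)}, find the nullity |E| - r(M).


Cycle rank (nullity) = |E| - r(M) = |E| - (|V| - c).
|E| = 6, |V| = 5, c = 1.
Nullity = 6 - (5 - 1) = 6 - 4 = 2.

2


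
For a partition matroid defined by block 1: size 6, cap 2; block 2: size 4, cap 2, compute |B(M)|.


A basis picks exactly ci elements from block i.
Number of bases = product of C(|Si|, ci).
= C(6,2) * C(4,2)
= 15 * 6
= 90.

90


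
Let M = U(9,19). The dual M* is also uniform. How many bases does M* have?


The dual of U(r,n) is U(n-r, n) = U(10,19).
Bases of U(10,19) are all (10)-element subsets.
|B(M*)| = C(19,10) = 92378.

92378


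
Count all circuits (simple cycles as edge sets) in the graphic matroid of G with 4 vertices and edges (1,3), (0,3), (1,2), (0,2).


A circuit in a graphic matroid = edge set of a simple cycle.
G has 4 vertices and 4 edges.
Enumerating all minimal edge subsets forming cycles...
Total circuits found: 1.

1


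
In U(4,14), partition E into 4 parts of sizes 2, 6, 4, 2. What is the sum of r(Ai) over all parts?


r(Ai) = min(|Ai|, 4) for each part.
Sum = min(2,4) + min(6,4) + min(4,4) + min(2,4)
    = 2 + 4 + 4 + 2
    = 12.

12


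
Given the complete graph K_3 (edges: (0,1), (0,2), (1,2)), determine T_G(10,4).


T(K_3; x,y) = x^2 + x + y.
T(10,4) = 100 + 10 + 4 = 114.

114


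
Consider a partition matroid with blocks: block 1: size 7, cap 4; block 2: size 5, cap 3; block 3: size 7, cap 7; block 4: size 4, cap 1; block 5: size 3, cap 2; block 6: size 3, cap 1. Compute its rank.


Rank of a partition matroid = sum of min(|Si|, ci) for each block.
= min(7,4) + min(5,3) + min(7,7) + min(4,1) + min(3,2) + min(3,1)
= 4 + 3 + 7 + 1 + 2 + 1
= 18.

18


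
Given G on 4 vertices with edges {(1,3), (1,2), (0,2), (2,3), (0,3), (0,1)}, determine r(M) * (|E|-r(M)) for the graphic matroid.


r(M) = |V| - c = 4 - 1 = 3.
nullity = |E| - r(M) = 6 - 3 = 3.
Product = 3 * 3 = 9.

9


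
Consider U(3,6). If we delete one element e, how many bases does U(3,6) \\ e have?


Deleting e from U(3,6) gives U(3,5) since n > r.
Bases of U(3,5) = C(5,3) = (5 * 4 * 3) / (1 * 2 * 3) = 10.

10


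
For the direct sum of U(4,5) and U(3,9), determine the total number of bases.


Bases of a direct sum M1 + M2: |B| = |B(M1)| * |B(M2)|.
|B(U(4,5))| = C(5,4) = 5.
|B(U(3,9))| = C(9,3) = 84.
Total bases = 5 * 84 = 420.

420


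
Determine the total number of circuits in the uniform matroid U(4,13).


In U(4,13), circuits are the (5)-element subsets.
Any set of 5 elements is dependent, and removing any one element gives
an independent set of size 4, so it is a minimal dependent set.
Number of circuits = C(13,5) = 1287.

1287


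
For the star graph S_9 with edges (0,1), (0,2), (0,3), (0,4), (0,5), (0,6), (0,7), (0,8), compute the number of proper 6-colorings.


P(tree, k) = k * (k-1)^(8) for any tree on 9 vertices.
P(6) = 6 * 5^8 = 6 * 390625 = 2343750.

2343750


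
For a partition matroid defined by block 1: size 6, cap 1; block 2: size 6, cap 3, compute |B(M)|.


A basis picks exactly ci elements from block i.
Number of bases = product of C(|Si|, ci).
= C(6,1) * C(6,3)
= 6 * 20
= 120.

120


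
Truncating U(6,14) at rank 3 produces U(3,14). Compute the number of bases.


Truncating U(6,14) to rank 3 gives U(3,14).
Bases of U(3,14) are all 3-element subsets of 14 elements.
Number of bases = C(14,3) = (14 * 13 * 12) / (1 * 2 * 3) = 364.

364


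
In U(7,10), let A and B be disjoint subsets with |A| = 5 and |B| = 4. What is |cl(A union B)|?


|A union B| = 5 + 4 = 9 (disjoint).
In U(7,10), cl(S) = S if |S| < 7, else cl(S) = E.
Since 9 >= 7, cl(A union B) = E.
|cl(A union B)| = 10.

10


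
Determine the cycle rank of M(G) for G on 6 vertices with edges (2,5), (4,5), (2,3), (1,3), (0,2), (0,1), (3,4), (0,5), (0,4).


Cycle rank (nullity) = |E| - r(M) = |E| - (|V| - c).
|E| = 9, |V| = 6, c = 1.
Nullity = 9 - (6 - 1) = 9 - 5 = 4.

4


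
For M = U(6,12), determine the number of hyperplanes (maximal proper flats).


Hyperplanes of U(6,12) are flats of rank 5.
In a uniform matroid, these are exactly the (5)-element subsets.
Count = C(12,5) = 792.

792


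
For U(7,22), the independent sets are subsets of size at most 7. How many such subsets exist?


Independent sets of U(7,22) are all subsets of size <= 7.
Count = C(22,0) + C(22,1) + C(22,2) + C(22,3) + C(22,4) + C(22,5) + C(22,6) + C(22,7)
     = 1 + 22 + 231 + 1540 + 7315 + 26334 + 74613 + 170544
     = 280600.

280600


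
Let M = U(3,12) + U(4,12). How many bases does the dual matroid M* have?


(M1+M2)* = M1* + M2*.
M1* = U(9,12), bases: C(12,9) = 220.
M2* = U(8,12), bases: C(12,8) = 495.
|B(M*)| = 220 * 495 = 108900.

108900


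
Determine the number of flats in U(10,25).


Flats of U(10,25): every subset of size < 10 is a flat, plus E itself.
Count = C(25,0) + C(25,1) + C(25,2) + C(25,3) + C(25,4) + C(25,5) + C(25,6) + C(25,7) + C(25,8) + C(25,9) + 1
     = 1 + 25 + 300 + 2300 + 12650 + 53130 + 177100 + 480700 + 1081575 + 2042975 + 1
     = 3850757.

3850757


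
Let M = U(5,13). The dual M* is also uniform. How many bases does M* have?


The dual of U(r,n) is U(n-r, n) = U(8,13).
Bases of U(8,13) are all (8)-element subsets.
|B(M*)| = C(13,8) = 1287.

1287


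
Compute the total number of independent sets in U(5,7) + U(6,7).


For a direct sum, |I(M1+M2)| = |I(M1)| * |I(M2)|.
|I(U(5,7))| = sum C(7,k) for k=0..5 = 120.
|I(U(6,7))| = sum C(7,k) for k=0..6 = 127.
Total = 120 * 127 = 15240.

15240


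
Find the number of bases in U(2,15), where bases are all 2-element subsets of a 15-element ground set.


Bases of U(2,15) are all 2-element subsets of the 15-element ground set.
Number of bases = C(15,2).
C(15,2) = (15 * 14) / (1 * 2) = 105.

105


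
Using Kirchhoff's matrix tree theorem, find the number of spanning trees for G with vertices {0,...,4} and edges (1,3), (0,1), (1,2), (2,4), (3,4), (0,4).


By Kirchhoff's matrix tree theorem, the number of spanning trees equals
the determinant of any cofactor of the Laplacian matrix L.
G has 5 vertices and 6 edges.
Computing the (4 x 4) cofactor determinant gives 12.

12


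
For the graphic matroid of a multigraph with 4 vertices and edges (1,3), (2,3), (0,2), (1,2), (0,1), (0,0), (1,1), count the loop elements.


In a graphic matroid, a loop is a self-loop edge (u,u) with rank 0.
Examining all 7 edges for self-loops...
Self-loops found: (0,0), (1,1)
Number of loops = 2.

2


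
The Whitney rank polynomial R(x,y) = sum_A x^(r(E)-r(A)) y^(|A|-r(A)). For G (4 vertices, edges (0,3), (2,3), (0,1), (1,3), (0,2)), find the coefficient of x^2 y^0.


R(x,y) = sum over A in 2^E of x^(r(E)-r(A)) * y^(|A|-r(A)).
G has 4 vertices, 5 edges. r(E) = 3.
Enumerate all 2^5 = 32 subsets.
Count subsets with r(E)-r(A)=2 and |A|-r(A)=0: 5.

5


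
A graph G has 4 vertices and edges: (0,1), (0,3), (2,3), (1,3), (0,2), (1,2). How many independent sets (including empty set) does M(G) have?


An independent set in a graphic matroid is an acyclic edge subset.
G has 4 vertices and 6 edges.
Enumerate all 2^6 = 64 subsets, checking for acyclicity.
Total independent sets = 38.

38


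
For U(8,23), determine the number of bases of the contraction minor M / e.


Contracting e from U(8,23) gives U(7,22).
Bases of U(7,22) = (22 choose 7) = 170544.

170544


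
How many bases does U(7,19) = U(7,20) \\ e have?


Deleting e from U(7,20) gives U(7,19) since n > r.
Bases of U(7,19) = (19 choose 7) = 50388.

50388


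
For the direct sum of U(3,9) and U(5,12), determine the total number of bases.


Bases of a direct sum M1 + M2: |B| = |B(M1)| * |B(M2)|.
|B(U(3,9))| = C(9,3) = 84.
|B(U(5,12))| = C(12,5) = 792.
Total bases = 84 * 792 = 66528.

66528


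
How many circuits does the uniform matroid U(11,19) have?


In U(11,19), circuits are the (12)-element subsets.
Any set of 12 elements is dependent, and removing any one element gives
an independent set of size 11, so it is a minimal dependent set.
Number of circuits = (19 choose 12) = 50388.

50388


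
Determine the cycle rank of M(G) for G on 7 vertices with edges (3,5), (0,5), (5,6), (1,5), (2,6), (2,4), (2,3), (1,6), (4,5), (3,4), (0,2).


Cycle rank (nullity) = |E| - r(M) = |E| - (|V| - c).
|E| = 11, |V| = 7, c = 1.
Nullity = 11 - (7 - 1) = 11 - 6 = 5.

5


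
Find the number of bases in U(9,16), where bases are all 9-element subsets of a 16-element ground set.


Bases of U(9,16) are all 9-element subsets of the 16-element ground set.
Number of bases = C(16,9).
C(16,9) = 11440.

11440


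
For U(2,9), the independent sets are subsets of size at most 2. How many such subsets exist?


Independent sets of U(2,9) are all subsets of size <= 2.
Count = C(9,0) + C(9,1) + C(9,2)
     = 1 + 9 + 36
     = 46.

46


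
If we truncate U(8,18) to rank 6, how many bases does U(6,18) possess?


Truncating U(8,18) to rank 6 gives U(6,18).
Bases of U(6,18) are all 6-element subsets of 18 elements.
Number of bases = C(18,6) = 18564.

18564


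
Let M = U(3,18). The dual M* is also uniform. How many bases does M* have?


The dual of U(r,n) is U(n-r, n) = U(15,18).
Bases of U(15,18) are all (15)-element subsets.
|B(M*)| = (18 choose 15) = 816.

816


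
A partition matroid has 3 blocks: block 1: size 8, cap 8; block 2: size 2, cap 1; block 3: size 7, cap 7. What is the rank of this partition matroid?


Rank of a partition matroid = sum of min(|Si|, ci) for each block.
= min(8,8) + min(2,1) + min(7,7)
= 8 + 1 + 7
= 16.

16


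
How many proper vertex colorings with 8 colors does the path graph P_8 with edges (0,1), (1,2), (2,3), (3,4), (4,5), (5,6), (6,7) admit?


P(P_8, k) = k * (k-1)^(7).
P(8) = 8 * 7^7 = 8 * 823543 = 6588344.

6588344


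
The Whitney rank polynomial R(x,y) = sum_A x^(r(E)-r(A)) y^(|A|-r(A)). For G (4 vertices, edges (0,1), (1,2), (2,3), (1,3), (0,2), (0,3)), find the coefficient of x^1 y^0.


R(x,y) = sum over A in 2^E of x^(r(E)-r(A)) * y^(|A|-r(A)).
G has 4 vertices, 6 edges. r(E) = 3.
Enumerate all 2^6 = 64 subsets.
Count subsets with r(E)-r(A)=1 and |A|-r(A)=0: 15.

15


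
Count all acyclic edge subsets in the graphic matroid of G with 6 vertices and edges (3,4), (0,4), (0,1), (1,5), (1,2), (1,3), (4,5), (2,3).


An independent set in a graphic matroid is an acyclic edge subset.
G has 6 vertices and 8 edges.
Enumerate all 2^8 = 256 subsets, checking for acyclicity.
Total independent sets = 186.

186


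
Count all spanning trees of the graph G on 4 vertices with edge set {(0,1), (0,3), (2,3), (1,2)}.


By Kirchhoff's matrix tree theorem, the number of spanning trees equals
the determinant of any cofactor of the Laplacian matrix L.
G has 4 vertices and 4 edges.
Computing the (3 x 3) cofactor determinant gives 4.

4


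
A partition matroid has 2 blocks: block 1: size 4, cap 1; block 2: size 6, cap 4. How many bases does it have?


A basis picks exactly ci elements from block i.
Number of bases = product of C(|Si|, ci).
= C(4,1) * C(6,4)
= 4 * 15
= 60.

60


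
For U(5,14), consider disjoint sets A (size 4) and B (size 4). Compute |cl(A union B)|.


|A union B| = 4 + 4 = 8 (disjoint).
In U(5,14), cl(S) = S if |S| < 5, else cl(S) = E.
Since 8 >= 5, cl(A union B) = E.
|cl(A union B)| = 14.

14


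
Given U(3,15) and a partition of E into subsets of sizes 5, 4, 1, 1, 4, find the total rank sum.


r(Ai) = min(|Ai|, 3) for each part.
Sum = min(5,3) + min(4,3) + min(1,3) + min(1,3) + min(4,3)
    = 3 + 3 + 1 + 1 + 3
    = 11.

11


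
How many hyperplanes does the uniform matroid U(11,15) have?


Hyperplanes of U(11,15) are flats of rank 10.
In a uniform matroid, these are exactly the (10)-element subsets.
Count = C(15,10) = 15! / (10! * 5!) = 3003.

3003


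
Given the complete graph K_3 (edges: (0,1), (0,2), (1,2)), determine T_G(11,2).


T(K_3; x,y) = x^2 + x + y.
T(11,2) = 121 + 11 + 2 = 134.

134


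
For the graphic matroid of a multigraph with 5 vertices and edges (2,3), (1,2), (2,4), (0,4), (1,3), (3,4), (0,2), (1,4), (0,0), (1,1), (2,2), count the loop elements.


In a graphic matroid, a loop is a self-loop edge (u,u) with rank 0.
Examining all 11 edges for self-loops...
Self-loops found: (0,0), (1,1), (2,2)
Number of loops = 3.

3


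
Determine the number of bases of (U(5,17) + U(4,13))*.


(M1+M2)* = M1* + M2*.
M1* = U(12,17), bases: C(17,12) = 6188.
M2* = U(9,13), bases: C(13,9) = 715.
|B(M*)| = 6188 * 715 = 4424420.

4424420


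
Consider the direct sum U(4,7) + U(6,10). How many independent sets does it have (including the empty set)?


For a direct sum, |I(M1+M2)| = |I(M1)| * |I(M2)|.
|I(U(4,7))| = sum C(7,k) for k=0..4 = 99.
|I(U(6,10))| = sum C(10,k) for k=0..6 = 848.
Total = 99 * 848 = 83952.

83952


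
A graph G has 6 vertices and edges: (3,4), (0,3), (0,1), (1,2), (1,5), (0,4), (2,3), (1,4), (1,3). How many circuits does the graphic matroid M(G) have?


A circuit in a graphic matroid = edge set of a simple cycle.
G has 6 vertices and 9 edges.
Enumerating all minimal edge subsets forming cycles...
Total circuits found: 12.

12


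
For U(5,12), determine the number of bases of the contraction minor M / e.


Contracting e from U(5,12) gives U(4,11).
Bases of U(4,11) = C(11,4) = (11 * 10 * 9 * 8) / (1 * 2 * 3 * 4) = 330.

330


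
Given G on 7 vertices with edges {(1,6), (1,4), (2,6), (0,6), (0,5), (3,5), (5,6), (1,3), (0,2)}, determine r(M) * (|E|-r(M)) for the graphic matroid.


r(M) = |V| - c = 7 - 1 = 6.
nullity = |E| - r(M) = 9 - 6 = 3.
Product = 6 * 3 = 18.

18


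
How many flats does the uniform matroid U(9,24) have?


Flats of U(9,24): every subset of size < 9 is a flat, plus E itself.
Count = C(24,0) + C(24,1) + C(24,2) + C(24,3) + C(24,4) + C(24,5) + C(24,6) + C(24,7) + C(24,8) + 1
     = 1 + 24 + 276 + 2024 + 10626 + 42504 + 134596 + 346104 + 735471 + 1
     = 1271627.

1271627


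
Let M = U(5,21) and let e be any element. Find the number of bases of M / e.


Contracting e from U(5,21) gives U(4,20).
Bases of U(4,20) = C(20,4) = (20 * 19 * 18 * 17) / (1 * 2 * 3 * 4) = 4845.

4845


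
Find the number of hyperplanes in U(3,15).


Hyperplanes of U(3,15) are flats of rank 2.
In a uniform matroid, these are exactly the (2)-element subsets.
Count = C(15,2) = (15 * 14) / (1 * 2) = 105.

105


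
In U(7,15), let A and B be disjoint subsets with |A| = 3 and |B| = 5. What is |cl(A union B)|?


|A union B| = 3 + 5 = 8 (disjoint).
In U(7,15), cl(S) = S if |S| < 7, else cl(S) = E.
Since 8 >= 7, cl(A union B) = E.
|cl(A union B)| = 15.

15


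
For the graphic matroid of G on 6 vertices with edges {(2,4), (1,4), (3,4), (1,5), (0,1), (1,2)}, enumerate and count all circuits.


A circuit in a graphic matroid = edge set of a simple cycle.
G has 6 vertices and 6 edges.
Enumerating all minimal edge subsets forming cycles...
Total circuits found: 1.

1


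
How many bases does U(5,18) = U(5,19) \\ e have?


Deleting e from U(5,19) gives U(5,18) since n > r.
Bases of U(5,18) = C(18,5) = 18! / (5! * 13!) = 8568.

8568


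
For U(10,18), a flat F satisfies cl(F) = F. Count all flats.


Flats of U(10,18): every subset of size < 10 is a flat, plus E itself.
Count = C(18,0) + C(18,1) + C(18,2) + C(18,3) + C(18,4) + C(18,5) + C(18,6) + C(18,7) + C(18,8) + C(18,9) + 1
     = 1 + 18 + 153 + 816 + 3060 + 8568 + 18564 + 31824 + 43758 + 48620 + 1
     = 155383.

155383


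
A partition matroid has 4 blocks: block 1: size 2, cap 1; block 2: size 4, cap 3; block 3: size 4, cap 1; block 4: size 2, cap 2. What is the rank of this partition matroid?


Rank of a partition matroid = sum of min(|Si|, ci) for each block.
= min(2,1) + min(4,3) + min(4,1) + min(2,2)
= 1 + 3 + 1 + 2
= 7.

7


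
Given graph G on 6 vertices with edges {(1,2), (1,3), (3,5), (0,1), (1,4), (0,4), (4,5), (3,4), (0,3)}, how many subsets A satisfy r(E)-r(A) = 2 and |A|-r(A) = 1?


R(x,y) = sum over A in 2^E of x^(r(E)-r(A)) * y^(|A|-r(A)).
G has 6 vertices, 9 edges. r(E) = 5.
Enumerate all 2^9 = 512 subsets.
Count subsets with r(E)-r(A)=2 and |A|-r(A)=1: 35.

35


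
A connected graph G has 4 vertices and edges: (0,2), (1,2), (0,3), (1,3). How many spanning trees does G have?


By Kirchhoff's matrix tree theorem, the number of spanning trees equals
the determinant of any cofactor of the Laplacian matrix L.
G has 4 vertices and 4 edges.
Computing the (3 x 3) cofactor determinant gives 4.

4


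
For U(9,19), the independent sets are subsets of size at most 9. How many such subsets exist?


Independent sets of U(9,19) are all subsets of size <= 9.
Count = (19 choose 0) + (19 choose 1) + (19 choose 2) + (19 choose 3) + (19 choose 4) + (19 choose 5) + (19 choose 6) + (19 choose 7) + (19 choose 8) + (19 choose 9)
     = 1 + 19 + 171 + 969 + 3876 + 11628 + 27132 + 50388 + 75582 + 92378
     = 262144.

262144


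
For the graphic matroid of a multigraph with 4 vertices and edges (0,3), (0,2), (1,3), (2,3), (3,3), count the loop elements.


In a graphic matroid, a loop is a self-loop edge (u,u) with rank 0.
Examining all 5 edges for self-loops...
Self-loops found: (3,3)
Number of loops = 1.

1


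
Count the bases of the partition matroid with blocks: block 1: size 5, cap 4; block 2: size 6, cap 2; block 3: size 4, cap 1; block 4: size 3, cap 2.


A basis picks exactly ci elements from block i.
Number of bases = product of C(|Si|, ci).
= C(5,4) * C(6,2) * C(4,1) * C(3,2)
= 5 * 15 * 4 * 3
= 900.

900


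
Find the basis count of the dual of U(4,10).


The dual of U(r,n) is U(n-r, n) = U(6,10).
Bases of U(6,10) are all (6)-element subsets.
|B(M*)| = (10 choose 6) = 210.

210


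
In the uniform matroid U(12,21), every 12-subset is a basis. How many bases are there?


Bases of U(12,21) are all 12-element subsets of the 21-element ground set.
Number of bases = C(21,12).
C(21,12) = 293930.

293930


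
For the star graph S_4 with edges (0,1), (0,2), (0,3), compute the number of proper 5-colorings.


P(tree, k) = k * (k-1)^(3) for any tree on 4 vertices.
P(5) = 5 * 4^3 = 5 * 64 = 320.

320


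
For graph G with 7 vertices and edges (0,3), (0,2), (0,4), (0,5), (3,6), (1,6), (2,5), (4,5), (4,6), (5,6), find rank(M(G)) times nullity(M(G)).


r(M) = |V| - c = 7 - 1 = 6.
nullity = |E| - r(M) = 10 - 6 = 4.
Product = 6 * 4 = 24.

24


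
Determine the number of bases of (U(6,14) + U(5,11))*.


(M1+M2)* = M1* + M2*.
M1* = U(8,14), bases: C(14,8) = 3003.
M2* = U(6,11), bases: C(11,6) = 462.
|B(M*)| = 3003 * 462 = 1387386.

1387386


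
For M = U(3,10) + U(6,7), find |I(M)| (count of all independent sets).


For a direct sum, |I(M1+M2)| = |I(M1)| * |I(M2)|.
|I(U(3,10))| = sum C(10,k) for k=0..3 = 176.
|I(U(6,7))| = sum C(7,k) for k=0..6 = 127.
Total = 176 * 127 = 22352.

22352


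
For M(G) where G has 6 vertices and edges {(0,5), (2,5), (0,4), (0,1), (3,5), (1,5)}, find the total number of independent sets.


An independent set in a graphic matroid is an acyclic edge subset.
G has 6 vertices and 6 edges.
Enumerate all 2^6 = 64 subsets, checking for acyclicity.
Total independent sets = 56.

56


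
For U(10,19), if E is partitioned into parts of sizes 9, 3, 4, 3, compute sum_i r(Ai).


r(Ai) = min(|Ai|, 10) for each part.
Sum = min(9,10) + min(3,10) + min(4,10) + min(3,10)
    = 9 + 3 + 4 + 3
    = 19.

19


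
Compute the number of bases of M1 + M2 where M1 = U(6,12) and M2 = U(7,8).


Bases of a direct sum M1 + M2: |B| = |B(M1)| * |B(M2)|.
|B(U(6,12))| = C(12,6) = 924.
|B(U(7,8))| = C(8,7) = 8.
Total bases = 924 * 8 = 7392.

7392


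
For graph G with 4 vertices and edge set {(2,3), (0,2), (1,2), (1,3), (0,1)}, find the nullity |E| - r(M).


Cycle rank (nullity) = |E| - r(M) = |E| - (|V| - c).
|E| = 5, |V| = 4, c = 1.
Nullity = 5 - (4 - 1) = 5 - 3 = 2.

2


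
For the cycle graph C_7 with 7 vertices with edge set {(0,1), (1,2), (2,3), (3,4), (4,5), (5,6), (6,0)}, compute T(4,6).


T(C_7; x,y) = x + x^2 + ... + x^(6) + y.
T(4,6) = 4^1 + 4^2 + 4^3 + 4^4 + 4^5 + 4^6 + 6
= 4 + 16 + 64 + 256 + 1024 + 4096 + 6
= 5466.

5466


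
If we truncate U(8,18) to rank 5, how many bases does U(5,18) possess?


Truncating U(8,18) to rank 5 gives U(5,18).
Bases of U(5,18) are all 5-element subsets of 18 elements.
Number of bases = C(18,5) = 8568.

8568


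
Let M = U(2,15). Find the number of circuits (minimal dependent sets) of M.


In U(2,15), circuits are the (3)-element subsets.
Any set of 3 elements is dependent, and removing any one element gives
an independent set of size 2, so it is a minimal dependent set.
Number of circuits = (15 choose 3) = 455.

455


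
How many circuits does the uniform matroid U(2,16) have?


In U(2,16), circuits are the (3)-element subsets.
Any set of 3 elements is dependent, and removing any one element gives
an independent set of size 2, so it is a minimal dependent set.
Number of circuits = C(16,3) = (16 * 15 * 14) / (1 * 2 * 3) = 560.

560


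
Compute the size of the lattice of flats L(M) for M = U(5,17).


Flats of U(5,17): every subset of size < 5 is a flat, plus E itself.
Count = (17 choose 0) + (17 choose 1) + (17 choose 2) + (17 choose 3) + (17 choose 4) + 1
     = 1 + 17 + 136 + 680 + 2380 + 1
     = 3215.

3215


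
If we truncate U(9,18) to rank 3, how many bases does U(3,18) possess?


Truncating U(9,18) to rank 3 gives U(3,18).
Bases of U(3,18) are all 3-element subsets of 18 elements.
Number of bases = C(18,3) = (18 * 17 * 16) / (1 * 2 * 3) = 816.

816


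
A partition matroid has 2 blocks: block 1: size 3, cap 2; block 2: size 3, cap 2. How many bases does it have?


A basis picks exactly ci elements from block i.
Number of bases = product of C(|Si|, ci).
= C(3,2) * C(3,2)
= 3 * 3
= 9.

9


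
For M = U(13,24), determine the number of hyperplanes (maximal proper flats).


Hyperplanes of U(13,24) are flats of rank 12.
In a uniform matroid, these are exactly the (12)-element subsets.
Count = (24 choose 12) = 2704156.

2704156


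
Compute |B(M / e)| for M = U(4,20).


Contracting e from U(4,20) gives U(3,19).
Bases of U(3,19) = (19 choose 3) = 969.

969


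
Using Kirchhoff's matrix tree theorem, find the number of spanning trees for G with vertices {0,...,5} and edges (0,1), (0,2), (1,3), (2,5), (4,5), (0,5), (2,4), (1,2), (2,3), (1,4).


By Kirchhoff's matrix tree theorem, the number of spanning trees equals
the determinant of any cofactor of the Laplacian matrix L.
G has 6 vertices and 10 edges.
Computing the (5 x 5) cofactor determinant gives 111.

111


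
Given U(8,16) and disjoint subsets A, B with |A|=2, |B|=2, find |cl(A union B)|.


|A union B| = 2 + 2 = 4 (disjoint).
In U(8,16), cl(S) = S if |S| < 8, else cl(S) = E.
Since 4 < 8, cl(A union B) = A union B.
|cl(A union B)| = 4.

4


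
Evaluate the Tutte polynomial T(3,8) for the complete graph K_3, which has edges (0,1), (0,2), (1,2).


T(K_3; x,y) = x^2 + x + y.
T(3,8) = 9 + 3 + 8 = 20.

20


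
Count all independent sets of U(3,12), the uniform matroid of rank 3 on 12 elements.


Independent sets of U(3,12) are all subsets of size <= 3.
Count = C(12,0) + C(12,1) + C(12,2) + C(12,3)
     = 1 + 12 + 66 + 220
     = 299.

299


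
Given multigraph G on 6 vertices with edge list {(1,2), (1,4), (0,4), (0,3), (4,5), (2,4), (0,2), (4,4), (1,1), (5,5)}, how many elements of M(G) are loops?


In a graphic matroid, a loop is a self-loop edge (u,u) with rank 0.
Examining all 10 edges for self-loops...
Self-loops found: (4,4), (1,1), (5,5)
Number of loops = 3.

3


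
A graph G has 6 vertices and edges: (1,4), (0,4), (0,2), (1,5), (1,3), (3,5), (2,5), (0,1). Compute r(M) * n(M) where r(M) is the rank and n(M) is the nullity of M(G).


r(M) = |V| - c = 6 - 1 = 5.
nullity = |E| - r(M) = 8 - 5 = 3.
Product = 5 * 3 = 15.

15


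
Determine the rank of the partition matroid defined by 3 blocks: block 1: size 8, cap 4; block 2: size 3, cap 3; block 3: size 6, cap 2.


Rank of a partition matroid = sum of min(|Si|, ci) for each block.
= min(8,4) + min(3,3) + min(6,2)
= 4 + 3 + 2
= 9.

9


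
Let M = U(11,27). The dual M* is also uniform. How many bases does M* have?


The dual of U(r,n) is U(n-r, n) = U(16,27).
Bases of U(16,27) are all (16)-element subsets.
|B(M*)| = C(27,16) = 13037895.

13037895


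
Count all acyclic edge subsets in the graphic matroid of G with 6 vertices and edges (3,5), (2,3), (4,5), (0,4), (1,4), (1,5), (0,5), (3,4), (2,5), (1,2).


An independent set in a graphic matroid is an acyclic edge subset.
G has 6 vertices and 10 edges.
Enumerate all 2^10 = 1024 subsets, checking for acyclicity.
Total independent sets = 450.

450


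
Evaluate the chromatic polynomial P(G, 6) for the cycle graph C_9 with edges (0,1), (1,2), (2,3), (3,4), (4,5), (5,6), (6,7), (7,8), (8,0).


P(C_9, k) = (k-1)^9 + (-1)^9*(k-1).
P(6) = (5)^9 - 5
= 1953125 - 5 = 1953120.

1953120


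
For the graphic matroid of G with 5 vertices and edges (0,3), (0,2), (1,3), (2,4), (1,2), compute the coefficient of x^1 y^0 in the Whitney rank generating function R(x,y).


R(x,y) = sum over A in 2^E of x^(r(E)-r(A)) * y^(|A|-r(A)).
G has 5 vertices, 5 edges. r(E) = 4.
Enumerate all 2^5 = 32 subsets.
Count subsets with r(E)-r(A)=1 and |A|-r(A)=0: 10.

10


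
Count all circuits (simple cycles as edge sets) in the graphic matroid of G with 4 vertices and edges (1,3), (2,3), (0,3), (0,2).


A circuit in a graphic matroid = edge set of a simple cycle.
G has 4 vertices and 4 edges.
Enumerating all minimal edge subsets forming cycles...
Total circuits found: 1.

1


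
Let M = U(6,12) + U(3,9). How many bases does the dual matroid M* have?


(M1+M2)* = M1* + M2*.
M1* = U(6,12), bases: C(12,6) = 924.
M2* = U(6,9), bases: C(9,6) = 84.
|B(M*)| = 924 * 84 = 77616.

77616


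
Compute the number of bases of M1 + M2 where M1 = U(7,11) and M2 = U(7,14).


Bases of a direct sum M1 + M2: |B| = |B(M1)| * |B(M2)|.
|B(U(7,11))| = C(11,7) = 330.
|B(U(7,14))| = C(14,7) = 3432.
Total bases = 330 * 3432 = 1132560.

1132560


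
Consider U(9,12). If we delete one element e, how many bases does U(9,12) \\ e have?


Deleting e from U(9,12) gives U(9,11) since n > r.
Bases of U(9,11) = (11 choose 9) = 55.

55


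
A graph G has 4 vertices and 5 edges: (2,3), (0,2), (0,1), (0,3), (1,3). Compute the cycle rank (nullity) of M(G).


Cycle rank (nullity) = |E| - r(M) = |E| - (|V| - c).
|E| = 5, |V| = 4, c = 1.
Nullity = 5 - (4 - 1) = 5 - 3 = 2.

2
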